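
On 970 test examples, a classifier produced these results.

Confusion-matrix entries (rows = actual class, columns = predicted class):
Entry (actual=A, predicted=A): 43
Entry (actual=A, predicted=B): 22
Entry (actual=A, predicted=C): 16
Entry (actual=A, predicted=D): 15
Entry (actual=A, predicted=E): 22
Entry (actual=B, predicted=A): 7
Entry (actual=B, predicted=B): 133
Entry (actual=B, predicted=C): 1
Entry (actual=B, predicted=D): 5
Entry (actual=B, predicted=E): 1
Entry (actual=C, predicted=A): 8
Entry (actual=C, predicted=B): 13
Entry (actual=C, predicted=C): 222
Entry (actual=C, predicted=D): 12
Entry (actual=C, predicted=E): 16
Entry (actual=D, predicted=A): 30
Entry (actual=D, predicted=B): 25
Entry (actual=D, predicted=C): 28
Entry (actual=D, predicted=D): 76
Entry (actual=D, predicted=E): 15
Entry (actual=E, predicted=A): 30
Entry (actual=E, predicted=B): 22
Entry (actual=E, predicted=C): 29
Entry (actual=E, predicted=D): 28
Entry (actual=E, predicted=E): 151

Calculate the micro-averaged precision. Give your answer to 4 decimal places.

Micro-averaging pools counts across classes: ΣTP=625, ΣFP=345, ΣFN=345.
Micro-precision = TP/(TP+FP) on pooled counts = 0.6443 (equals overall accuracy in single-label multiclass).

0.6443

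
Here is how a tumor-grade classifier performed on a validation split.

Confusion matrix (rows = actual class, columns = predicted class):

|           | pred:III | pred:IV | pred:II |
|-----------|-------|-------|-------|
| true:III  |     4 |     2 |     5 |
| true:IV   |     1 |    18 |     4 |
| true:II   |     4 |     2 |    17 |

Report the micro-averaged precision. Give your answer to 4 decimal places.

0.6842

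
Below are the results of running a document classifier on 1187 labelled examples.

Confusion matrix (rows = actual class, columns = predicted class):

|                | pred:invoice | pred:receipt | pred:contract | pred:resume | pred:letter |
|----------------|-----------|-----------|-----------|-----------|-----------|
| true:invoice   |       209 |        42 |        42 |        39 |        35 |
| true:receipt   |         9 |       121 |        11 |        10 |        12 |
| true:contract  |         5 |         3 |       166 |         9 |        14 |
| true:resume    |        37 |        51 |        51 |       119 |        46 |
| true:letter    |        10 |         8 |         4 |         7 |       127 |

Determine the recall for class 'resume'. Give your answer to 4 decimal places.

0.3914

Take TP from the diagonal, FP from the rest of the 'resume' prediction marginal, FN from the rest of the 'resume' actual marginal.
recall = TP/(TP+FN).
resume: TP=119, FN=37+51+51+46=185 → 119/304 = 0.39145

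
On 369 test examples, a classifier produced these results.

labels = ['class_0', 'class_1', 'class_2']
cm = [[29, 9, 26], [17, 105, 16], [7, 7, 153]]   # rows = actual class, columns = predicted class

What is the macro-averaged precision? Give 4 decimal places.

0.7332

Per-class precision (TP/(TP+FP)):
  class_0: TP=29, FP=17+7=24 → 29/53 = 0.54717
  class_1: TP=105, FP=9+7=16 → 105/121 = 0.86777
  class_2: TP=153, FP=26+16=42 → 153/195 = 0.78462
Macro-precision = mean = (0.54717 + 0.86777 + 0.78462) / 3 = 0.7332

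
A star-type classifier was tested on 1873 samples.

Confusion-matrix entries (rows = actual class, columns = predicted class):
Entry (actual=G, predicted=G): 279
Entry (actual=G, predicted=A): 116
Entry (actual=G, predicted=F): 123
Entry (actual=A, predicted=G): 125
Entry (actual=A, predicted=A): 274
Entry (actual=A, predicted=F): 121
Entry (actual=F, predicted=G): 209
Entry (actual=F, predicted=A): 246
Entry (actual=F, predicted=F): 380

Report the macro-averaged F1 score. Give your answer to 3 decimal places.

Per-class F1 score (2·TP/(2·TP+FP+FN)):
  G: TP=279, FP=125+209=334, FN=116+123=239 → 558/1131 = 0.4934
  A: TP=274, FP=116+246=362, FN=125+121=246 → 548/1156 = 0.4740
  F: TP=380, FP=123+121=244, FN=209+246=455 → 760/1459 = 0.5209
Macro-F1 score = mean = (0.4934 + 0.4740 + 0.5209) / 3 = 0.496

0.496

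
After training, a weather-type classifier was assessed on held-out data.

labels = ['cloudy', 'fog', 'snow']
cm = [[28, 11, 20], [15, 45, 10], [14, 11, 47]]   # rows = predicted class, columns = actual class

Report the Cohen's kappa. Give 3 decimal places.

0.393

Observed agreement pₒ = trace/N = 120/201 = 0.5970
Expected agreement pₑ = Σ (rowᵢ·colᵢ)/N² = (57·59 + 67·70 + 77·72)/201² = 0.3366
κ = (pₒ − pₑ)/(1 − pₑ) = (0.5970 − 0.3366)/(1 − 0.3366) = 0.393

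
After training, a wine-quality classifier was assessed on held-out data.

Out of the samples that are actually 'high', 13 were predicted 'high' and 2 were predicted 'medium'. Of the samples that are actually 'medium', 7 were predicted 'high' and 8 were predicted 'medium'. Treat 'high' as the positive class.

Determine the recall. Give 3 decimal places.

Recall = TP/(TP+FN) = 13/(13+2) = 13/15 = 0.867

0.867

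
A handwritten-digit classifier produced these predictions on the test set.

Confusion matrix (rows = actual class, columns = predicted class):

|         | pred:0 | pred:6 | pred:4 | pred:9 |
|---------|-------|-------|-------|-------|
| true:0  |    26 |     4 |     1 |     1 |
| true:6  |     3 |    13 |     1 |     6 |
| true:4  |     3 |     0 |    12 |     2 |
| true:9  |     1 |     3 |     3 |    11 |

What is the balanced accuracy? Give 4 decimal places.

0.6737

Balanced accuracy = mean of per-class recall.
  0: recall = 26/32 = 0.81250
  6: recall = 13/23 = 0.56522
  4: recall = 12/17 = 0.70588
  9: recall = 11/18 = 0.61111
Mean = (0.81250 + 0.56522 + 0.70588 + 0.61111) / 4 = 0.6737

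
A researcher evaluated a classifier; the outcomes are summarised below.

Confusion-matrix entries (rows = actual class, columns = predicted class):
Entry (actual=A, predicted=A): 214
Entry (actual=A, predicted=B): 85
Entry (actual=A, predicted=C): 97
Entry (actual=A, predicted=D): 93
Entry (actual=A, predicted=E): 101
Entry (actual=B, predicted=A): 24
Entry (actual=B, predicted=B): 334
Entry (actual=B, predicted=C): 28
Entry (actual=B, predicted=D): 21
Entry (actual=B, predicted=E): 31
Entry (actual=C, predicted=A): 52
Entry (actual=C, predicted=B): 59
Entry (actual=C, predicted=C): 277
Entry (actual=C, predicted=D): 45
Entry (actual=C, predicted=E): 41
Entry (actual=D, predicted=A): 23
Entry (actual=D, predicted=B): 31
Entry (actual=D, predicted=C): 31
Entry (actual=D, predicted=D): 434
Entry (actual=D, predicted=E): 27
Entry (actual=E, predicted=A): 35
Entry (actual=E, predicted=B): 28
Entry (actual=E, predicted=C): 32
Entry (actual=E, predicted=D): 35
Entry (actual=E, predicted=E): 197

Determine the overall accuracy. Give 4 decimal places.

0.6131

Accuracy = trace / total = (214+334+277+434+197=1456) / 2375 = 1456/2375 = 0.6131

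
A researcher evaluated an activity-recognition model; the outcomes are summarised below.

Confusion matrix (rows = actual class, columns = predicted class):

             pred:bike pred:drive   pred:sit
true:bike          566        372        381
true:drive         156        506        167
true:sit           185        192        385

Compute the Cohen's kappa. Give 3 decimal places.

0.255

Observed agreement pₒ = trace/N = 1457/2910 = 0.5007
Expected agreement pₑ = Σ (rowᵢ·colᵢ)/N² = (1319·907 + 829·1070 + 762·933)/2910² = 0.3300
κ = (pₒ − pₑ)/(1 − pₑ) = (0.5007 − 0.3300)/(1 − 0.3300) = 0.255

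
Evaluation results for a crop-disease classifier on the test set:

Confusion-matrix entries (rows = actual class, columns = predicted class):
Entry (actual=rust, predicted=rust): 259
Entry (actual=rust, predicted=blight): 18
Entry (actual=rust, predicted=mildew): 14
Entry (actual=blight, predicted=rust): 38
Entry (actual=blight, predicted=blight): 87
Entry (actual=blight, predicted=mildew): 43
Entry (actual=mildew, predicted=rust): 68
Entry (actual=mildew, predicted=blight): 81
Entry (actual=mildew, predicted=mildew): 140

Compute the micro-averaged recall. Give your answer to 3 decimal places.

0.650

Micro-averaging pools counts across classes: ΣTP=486, ΣFP=262, ΣFN=262.
Micro-recall = TP/(TP+FN) on pooled counts = 0.650 (equals overall accuracy in single-label multiclass).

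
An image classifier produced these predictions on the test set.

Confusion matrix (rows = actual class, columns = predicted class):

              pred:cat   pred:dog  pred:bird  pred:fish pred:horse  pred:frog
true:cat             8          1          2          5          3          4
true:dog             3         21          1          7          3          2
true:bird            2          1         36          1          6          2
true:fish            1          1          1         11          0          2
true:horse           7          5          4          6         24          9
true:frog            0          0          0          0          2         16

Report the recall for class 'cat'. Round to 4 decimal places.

0.3478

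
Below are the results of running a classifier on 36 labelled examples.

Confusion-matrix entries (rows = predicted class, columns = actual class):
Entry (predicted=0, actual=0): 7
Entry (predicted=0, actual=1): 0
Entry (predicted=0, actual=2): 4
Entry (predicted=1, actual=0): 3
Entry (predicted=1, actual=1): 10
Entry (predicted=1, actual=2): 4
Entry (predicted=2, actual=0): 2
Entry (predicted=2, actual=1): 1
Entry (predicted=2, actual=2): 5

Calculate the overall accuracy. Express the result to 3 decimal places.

Accuracy = trace / total = (7+10+5=22) / 36 = 22/36 = 0.611

0.611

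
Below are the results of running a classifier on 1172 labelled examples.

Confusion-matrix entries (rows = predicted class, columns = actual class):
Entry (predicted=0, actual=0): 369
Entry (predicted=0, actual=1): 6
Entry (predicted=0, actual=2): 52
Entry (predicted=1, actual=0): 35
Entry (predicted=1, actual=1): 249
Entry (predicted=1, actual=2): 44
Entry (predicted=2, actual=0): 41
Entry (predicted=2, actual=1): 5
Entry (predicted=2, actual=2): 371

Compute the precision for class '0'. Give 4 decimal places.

0.8642

One-vs-rest for '0': TP = diagonal; FP = other classes predicted '0'; FN = '0' predicted as other.
precision = TP/(TP+FP).
0: TP=369, FP=6+52=58 → 369/427 = 0.86417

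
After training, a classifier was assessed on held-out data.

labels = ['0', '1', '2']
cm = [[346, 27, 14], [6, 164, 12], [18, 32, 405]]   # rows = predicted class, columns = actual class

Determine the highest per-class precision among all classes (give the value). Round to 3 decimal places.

Per-class precision (TP/(TP+FP)):
  0: TP=346, FP=27+14=41 → 346/387 = 0.8941
  1: TP=164, FP=6+12=18 → 164/182 = 0.9011
  2: TP=405, FP=18+32=50 → 405/455 = 0.8901
Highest is class '1' with precision = 0.901.

0.901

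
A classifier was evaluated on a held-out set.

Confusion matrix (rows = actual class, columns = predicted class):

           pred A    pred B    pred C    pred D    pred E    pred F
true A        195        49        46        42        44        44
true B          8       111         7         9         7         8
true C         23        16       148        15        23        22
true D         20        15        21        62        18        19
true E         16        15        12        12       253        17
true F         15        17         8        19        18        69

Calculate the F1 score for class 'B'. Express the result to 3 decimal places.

0.595

One-vs-rest for 'B': TP = diagonal; FP = other classes predicted 'B'; FN = 'B' predicted as other.
F1 score = 2·TP/(2·TP+FP+FN).
B: TP=111, FP=49+16+15+15+17=112, FN=8+7+9+7+8=39 → 222/373 = 0.5952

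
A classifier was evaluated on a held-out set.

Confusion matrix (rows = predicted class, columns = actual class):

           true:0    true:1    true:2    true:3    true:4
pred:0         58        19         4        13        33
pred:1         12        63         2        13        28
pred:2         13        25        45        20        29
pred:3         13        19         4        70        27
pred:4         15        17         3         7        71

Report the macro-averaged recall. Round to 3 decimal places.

0.537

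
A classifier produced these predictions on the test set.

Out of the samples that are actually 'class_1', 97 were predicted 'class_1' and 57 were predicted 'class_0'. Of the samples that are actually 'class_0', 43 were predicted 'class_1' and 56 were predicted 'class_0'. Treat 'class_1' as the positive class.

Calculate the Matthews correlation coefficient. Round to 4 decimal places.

0.1919

MCC = (TP·TN − FP·FN) / √((TP+FP)(TP+FN)(TN+FP)(TN+FN))
Numerator = 97·56 − 43·57 = 2981
Denominator = √(140·154·99·113) = √241191720 = 15530.3484
MCC = 2981 / 15530.3484 = 0.1919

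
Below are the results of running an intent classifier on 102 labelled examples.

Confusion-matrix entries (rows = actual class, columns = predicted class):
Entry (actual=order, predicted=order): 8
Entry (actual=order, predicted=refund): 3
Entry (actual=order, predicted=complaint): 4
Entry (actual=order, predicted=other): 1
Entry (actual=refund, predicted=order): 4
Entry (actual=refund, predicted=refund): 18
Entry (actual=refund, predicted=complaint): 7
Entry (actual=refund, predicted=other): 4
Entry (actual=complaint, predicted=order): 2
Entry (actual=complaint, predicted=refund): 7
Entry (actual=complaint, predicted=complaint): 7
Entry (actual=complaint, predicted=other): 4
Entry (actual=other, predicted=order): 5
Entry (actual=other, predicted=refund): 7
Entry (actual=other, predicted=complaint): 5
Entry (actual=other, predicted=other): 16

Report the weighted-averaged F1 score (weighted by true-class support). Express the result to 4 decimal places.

Per-class F1 score (2·TP/(2·TP+FP+FN)):
  order: TP=8, FP=4+2+5=11, FN=3+4+1=8 → 16/35 = 0.45714
  refund: TP=18, FP=3+7+7=17, FN=4+7+4=15 → 36/68 = 0.52941
  complaint: TP=7, FP=4+7+5=16, FN=2+7+4=13 → 14/43 = 0.32558
  other: TP=16, FP=1+4+4=9, FN=5+7+5=17 → 32/58 = 0.55172
Weighted-F1 score = Σ (supportᵢ/N)·F1 scoreᵢ with N=102: (16/102)·0.45714 + (33/102)·0.52941 + (20/102)·0.32558 + (33/102)·0.55172 = 0.4853

0.4853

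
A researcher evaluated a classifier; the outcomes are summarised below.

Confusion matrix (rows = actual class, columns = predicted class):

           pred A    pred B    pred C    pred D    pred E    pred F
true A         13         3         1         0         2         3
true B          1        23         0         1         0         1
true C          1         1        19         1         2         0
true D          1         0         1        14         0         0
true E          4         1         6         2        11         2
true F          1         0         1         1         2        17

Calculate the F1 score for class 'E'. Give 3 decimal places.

Take TP from the diagonal, FP from the rest of the 'E' prediction marginal, FN from the rest of the 'E' actual marginal.
F1 score = 2·TP/(2·TP+FP+FN).
E: TP=11, FP=2+0+2+0+2=6, FN=4+1+6+2+2=15 → 22/43 = 0.5116

0.512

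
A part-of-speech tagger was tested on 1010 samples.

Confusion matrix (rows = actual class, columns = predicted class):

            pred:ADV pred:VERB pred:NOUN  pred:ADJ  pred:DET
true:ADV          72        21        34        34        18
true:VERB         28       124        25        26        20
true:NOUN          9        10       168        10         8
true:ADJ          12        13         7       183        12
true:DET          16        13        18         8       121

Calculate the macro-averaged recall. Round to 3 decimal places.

0.654

Per-class recall (TP/(TP+FN)):
  ADV: TP=72, FN=21+34+34+18=107 → 72/179 = 0.4022
  VERB: TP=124, FN=28+25+26+20=99 → 124/223 = 0.5561
  NOUN: TP=168, FN=9+10+10+8=37 → 168/205 = 0.8195
  ADJ: TP=183, FN=12+13+7+12=44 → 183/227 = 0.8062
  DET: TP=121, FN=16+13+18+8=55 → 121/176 = 0.6875
Macro-recall = mean = (0.4022 + 0.5561 + 0.8195 + 0.8062 + 0.6875) / 5 = 0.654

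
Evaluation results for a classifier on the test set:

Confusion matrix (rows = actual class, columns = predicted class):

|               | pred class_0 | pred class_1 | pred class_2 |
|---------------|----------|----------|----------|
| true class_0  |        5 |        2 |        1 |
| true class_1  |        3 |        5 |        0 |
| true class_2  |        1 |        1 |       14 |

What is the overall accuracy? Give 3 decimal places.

Accuracy = trace / total = (5+5+14=24) / 32 = 24/32 = 0.750

0.750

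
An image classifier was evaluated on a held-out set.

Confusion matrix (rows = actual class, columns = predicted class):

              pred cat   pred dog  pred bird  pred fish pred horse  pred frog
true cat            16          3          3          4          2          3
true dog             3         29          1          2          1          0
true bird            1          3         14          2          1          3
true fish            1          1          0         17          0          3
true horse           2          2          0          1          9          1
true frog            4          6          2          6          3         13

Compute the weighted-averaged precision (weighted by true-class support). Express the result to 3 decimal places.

Per-class precision (TP/(TP+FP)):
  cat: TP=16, FP=3+1+1+2+4=11 → 16/27 = 0.5926
  dog: TP=29, FP=3+3+1+2+6=15 → 29/44 = 0.6591
  bird: TP=14, FP=3+1+0+0+2=6 → 14/20 = 0.7000
  fish: TP=17, FP=4+2+2+1+6=15 → 17/32 = 0.5313
  horse: TP=9, FP=2+1+1+0+3=7 → 9/16 = 0.5625
  frog: TP=13, FP=3+0+3+3+1=10 → 13/23 = 0.5652
Weighted-precision = Σ (supportᵢ/N)·precisionᵢ with N=162: (31/162)·0.5926 + (36/162)·0.6591 + (24/162)·0.7000 + (22/162)·0.5313 + (15/162)·0.5625 + (34/162)·0.5652 = 0.606

0.606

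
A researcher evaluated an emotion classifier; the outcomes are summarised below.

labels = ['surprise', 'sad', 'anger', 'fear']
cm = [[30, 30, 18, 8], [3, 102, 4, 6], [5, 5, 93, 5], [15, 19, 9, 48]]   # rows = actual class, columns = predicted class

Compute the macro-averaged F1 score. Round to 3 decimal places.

0.648

Per-class F1 score (2·TP/(2·TP+FP+FN)):
  surprise: TP=30, FP=3+5+15=23, FN=30+18+8=56 → 60/139 = 0.4317
  sad: TP=102, FP=30+5+19=54, FN=3+4+6=13 → 204/271 = 0.7528
  anger: TP=93, FP=18+4+9=31, FN=5+5+5=15 → 186/232 = 0.8017
  fear: TP=48, FP=8+6+5=19, FN=15+19+9=43 → 96/158 = 0.6076
Macro-F1 score = mean = (0.4317 + 0.7528 + 0.8017 + 0.6076) / 4 = 0.648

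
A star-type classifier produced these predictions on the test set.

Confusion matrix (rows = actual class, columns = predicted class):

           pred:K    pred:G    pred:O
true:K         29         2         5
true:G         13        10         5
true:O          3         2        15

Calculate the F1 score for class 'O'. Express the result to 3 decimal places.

0.667

F1 score = 2·TP/(2·TP+FP+FN).
O: TP=15, FP=5+5=10, FN=3+2=5 → 30/45 = 0.6667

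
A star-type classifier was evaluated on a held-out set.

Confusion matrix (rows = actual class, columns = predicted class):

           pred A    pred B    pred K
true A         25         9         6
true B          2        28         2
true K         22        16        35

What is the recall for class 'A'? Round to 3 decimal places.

0.625

Take TP from the diagonal, FP from the rest of the 'A' prediction marginal, FN from the rest of the 'A' actual marginal.
recall = TP/(TP+FN).
A: TP=25, FN=9+6=15 → 25/40 = 0.6250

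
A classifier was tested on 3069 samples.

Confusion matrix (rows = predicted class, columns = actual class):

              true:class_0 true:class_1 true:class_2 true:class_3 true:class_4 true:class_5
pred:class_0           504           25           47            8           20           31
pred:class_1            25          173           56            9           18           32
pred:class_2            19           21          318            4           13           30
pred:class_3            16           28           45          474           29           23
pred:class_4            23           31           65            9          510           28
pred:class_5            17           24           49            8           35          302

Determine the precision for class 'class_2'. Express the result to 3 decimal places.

One-vs-rest for 'class_2': TP = diagonal; FP = other classes predicted 'class_2'; FN = 'class_2' predicted as other.
precision = TP/(TP+FP).
class_2: TP=318, FP=19+21+4+13+30=87 → 318/405 = 0.7852

0.785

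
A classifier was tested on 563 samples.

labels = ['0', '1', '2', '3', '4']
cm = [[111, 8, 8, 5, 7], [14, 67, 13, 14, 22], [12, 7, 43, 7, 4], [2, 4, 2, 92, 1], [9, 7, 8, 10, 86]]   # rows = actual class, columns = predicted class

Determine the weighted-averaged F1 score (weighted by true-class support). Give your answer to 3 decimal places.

0.702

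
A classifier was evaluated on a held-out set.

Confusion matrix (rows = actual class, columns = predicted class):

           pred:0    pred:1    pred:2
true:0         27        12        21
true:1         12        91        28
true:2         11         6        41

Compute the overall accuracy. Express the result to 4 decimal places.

Accuracy = trace / total = (27+91+41=159) / 249 = 159/249 = 0.6386

0.6386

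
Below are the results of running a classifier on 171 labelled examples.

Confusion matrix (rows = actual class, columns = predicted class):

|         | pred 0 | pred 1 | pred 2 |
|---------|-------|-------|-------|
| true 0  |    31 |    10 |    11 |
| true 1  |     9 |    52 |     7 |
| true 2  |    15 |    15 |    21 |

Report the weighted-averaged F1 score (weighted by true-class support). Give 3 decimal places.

Per-class F1 score (2·TP/(2·TP+FP+FN)):
  0: TP=31, FP=9+15=24, FN=10+11=21 → 62/107 = 0.5794
  1: TP=52, FP=10+15=25, FN=9+7=16 → 104/145 = 0.7172
  2: TP=21, FP=11+7=18, FN=15+15=30 → 42/90 = 0.4667
Weighted-F1 score = Σ (supportᵢ/N)·F1 scoreᵢ with N=171: (52/171)·0.5794 + (68/171)·0.7172 + (51/171)·0.4667 = 0.601

0.601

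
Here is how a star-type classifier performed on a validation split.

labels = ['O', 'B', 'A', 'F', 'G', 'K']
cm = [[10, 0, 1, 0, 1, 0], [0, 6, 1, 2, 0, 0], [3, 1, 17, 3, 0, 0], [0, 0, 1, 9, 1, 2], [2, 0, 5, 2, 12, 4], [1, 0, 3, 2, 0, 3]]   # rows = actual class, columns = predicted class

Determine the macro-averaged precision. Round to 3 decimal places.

0.630

Per-class precision (TP/(TP+FP)):
  O: TP=10, FP=0+3+0+2+1=6 → 10/16 = 0.6250
  B: TP=6, FP=0+1+0+0+0=1 → 6/7 = 0.8571
  A: TP=17, FP=1+1+1+5+3=11 → 17/28 = 0.6071
  F: TP=9, FP=0+2+3+2+2=9 → 9/18 = 0.5000
  G: TP=12, FP=1+0+0+1+0=2 → 12/14 = 0.8571
  K: TP=3, FP=0+0+0+2+4=6 → 3/9 = 0.3333
Macro-precision = mean = (0.6250 + 0.8571 + 0.6071 + 0.5000 + 0.8571 + 0.3333) / 6 = 0.630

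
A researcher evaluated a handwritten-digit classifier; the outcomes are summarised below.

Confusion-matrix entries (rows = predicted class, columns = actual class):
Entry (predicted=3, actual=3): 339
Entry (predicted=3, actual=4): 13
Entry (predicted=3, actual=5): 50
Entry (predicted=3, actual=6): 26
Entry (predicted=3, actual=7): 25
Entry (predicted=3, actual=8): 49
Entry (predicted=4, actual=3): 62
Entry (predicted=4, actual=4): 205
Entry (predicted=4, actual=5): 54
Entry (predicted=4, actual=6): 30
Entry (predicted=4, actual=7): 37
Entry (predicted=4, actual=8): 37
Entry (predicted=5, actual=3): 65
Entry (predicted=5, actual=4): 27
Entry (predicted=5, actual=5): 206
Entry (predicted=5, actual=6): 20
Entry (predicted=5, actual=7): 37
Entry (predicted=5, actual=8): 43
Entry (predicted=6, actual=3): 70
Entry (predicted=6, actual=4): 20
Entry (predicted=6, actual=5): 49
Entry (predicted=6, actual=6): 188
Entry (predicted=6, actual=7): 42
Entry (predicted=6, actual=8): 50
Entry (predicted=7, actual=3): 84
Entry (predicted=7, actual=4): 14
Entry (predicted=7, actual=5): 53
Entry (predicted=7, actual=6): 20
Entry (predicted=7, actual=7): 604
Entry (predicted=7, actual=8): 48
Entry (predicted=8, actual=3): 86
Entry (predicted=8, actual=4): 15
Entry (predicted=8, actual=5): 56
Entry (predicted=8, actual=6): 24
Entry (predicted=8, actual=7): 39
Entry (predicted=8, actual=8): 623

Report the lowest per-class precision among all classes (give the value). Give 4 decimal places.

Per-class precision (TP/(TP+FP)):
  3: TP=339, FP=13+50+26+25+49=163 → 339/502 = 0.67530
  4: TP=205, FP=62+54+30+37+37=220 → 205/425 = 0.48235
  5: TP=206, FP=65+27+20+37+43=192 → 206/398 = 0.51759
  6: TP=188, FP=70+20+49+42+50=231 → 188/419 = 0.44869
  7: TP=604, FP=84+14+53+20+48=219 → 604/823 = 0.73390
  8: TP=623, FP=86+15+56+24+39=220 → 623/843 = 0.73903
Lowest is class '6' with precision = 0.4487.

0.4487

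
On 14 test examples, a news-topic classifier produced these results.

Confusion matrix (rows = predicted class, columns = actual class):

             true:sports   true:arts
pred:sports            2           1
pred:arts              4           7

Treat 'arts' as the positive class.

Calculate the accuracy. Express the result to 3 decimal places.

0.643

Accuracy = (TP+TN)/N = (7+2)/14 = 0.643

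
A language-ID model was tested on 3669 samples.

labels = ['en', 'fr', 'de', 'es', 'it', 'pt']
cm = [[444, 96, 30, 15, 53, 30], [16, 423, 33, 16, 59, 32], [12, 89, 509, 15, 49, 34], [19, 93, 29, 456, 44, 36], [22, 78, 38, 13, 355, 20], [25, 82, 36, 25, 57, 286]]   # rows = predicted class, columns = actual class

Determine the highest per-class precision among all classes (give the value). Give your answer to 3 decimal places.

Per-class precision (TP/(TP+FP)):
  en: TP=444, FP=96+30+15+53+30=224 → 444/668 = 0.6647
  fr: TP=423, FP=16+33+16+59+32=156 → 423/579 = 0.7306
  de: TP=509, FP=12+89+15+49+34=199 → 509/708 = 0.7189
  es: TP=456, FP=19+93+29+44+36=221 → 456/677 = 0.6736
  it: TP=355, FP=22+78+38+13+20=171 → 355/526 = 0.6749
  pt: TP=286, FP=25+82+36+25+57=225 → 286/511 = 0.5597
Highest is class 'fr' with precision = 0.731.

0.731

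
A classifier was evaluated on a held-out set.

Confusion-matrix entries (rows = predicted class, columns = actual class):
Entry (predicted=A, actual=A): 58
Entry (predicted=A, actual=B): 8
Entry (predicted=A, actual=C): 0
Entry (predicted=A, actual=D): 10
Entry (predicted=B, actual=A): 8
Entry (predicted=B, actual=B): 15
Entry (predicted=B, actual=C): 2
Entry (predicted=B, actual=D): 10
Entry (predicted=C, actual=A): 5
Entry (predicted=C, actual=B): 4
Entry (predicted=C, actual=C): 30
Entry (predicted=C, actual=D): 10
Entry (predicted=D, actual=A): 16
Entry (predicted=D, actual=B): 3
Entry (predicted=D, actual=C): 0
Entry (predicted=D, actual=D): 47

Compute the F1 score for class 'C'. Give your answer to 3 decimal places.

0.741

Take TP from the diagonal, FP from the rest of the 'C' prediction marginal, FN from the rest of the 'C' actual marginal.
F1 score = 2·TP/(2·TP+FP+FN).
C: TP=30, FP=5+4+10=19, FN=0+2+0=2 → 60/81 = 0.7407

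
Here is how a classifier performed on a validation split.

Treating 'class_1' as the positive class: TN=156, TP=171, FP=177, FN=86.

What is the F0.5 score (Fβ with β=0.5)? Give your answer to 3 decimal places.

0.518

Fβ = (1+β²)·TP / ((1+β²)·TP + β²·FN + FP), with β²=1/4
= 1.25·171 / (1.25·171 + 0.25·86 + 177) = 0.518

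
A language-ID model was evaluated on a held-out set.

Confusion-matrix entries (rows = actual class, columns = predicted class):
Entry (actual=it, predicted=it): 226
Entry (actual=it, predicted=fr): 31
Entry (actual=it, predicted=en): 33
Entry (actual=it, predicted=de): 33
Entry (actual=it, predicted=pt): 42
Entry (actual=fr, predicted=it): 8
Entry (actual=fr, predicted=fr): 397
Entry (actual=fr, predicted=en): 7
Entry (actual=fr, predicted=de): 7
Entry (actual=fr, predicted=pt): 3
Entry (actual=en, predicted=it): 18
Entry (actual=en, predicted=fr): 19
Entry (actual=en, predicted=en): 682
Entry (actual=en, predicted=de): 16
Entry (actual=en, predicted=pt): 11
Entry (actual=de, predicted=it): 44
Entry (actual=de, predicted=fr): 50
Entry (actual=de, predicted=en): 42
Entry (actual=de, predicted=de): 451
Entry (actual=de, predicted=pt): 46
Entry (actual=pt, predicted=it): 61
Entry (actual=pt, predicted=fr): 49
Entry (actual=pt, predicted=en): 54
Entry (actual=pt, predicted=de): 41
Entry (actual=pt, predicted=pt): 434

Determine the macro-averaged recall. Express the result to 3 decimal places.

0.773

Per-class recall (TP/(TP+FN)):
  it: TP=226, FN=31+33+33+42=139 → 226/365 = 0.6192
  fr: TP=397, FN=8+7+7+3=25 → 397/422 = 0.9408
  en: TP=682, FN=18+19+16+11=64 → 682/746 = 0.9142
  de: TP=451, FN=44+50+42+46=182 → 451/633 = 0.7125
  pt: TP=434, FN=61+49+54+41=205 → 434/639 = 0.6792
Macro-recall = mean = (0.6192 + 0.9408 + 0.9142 + 0.7125 + 0.6792) / 5 = 0.773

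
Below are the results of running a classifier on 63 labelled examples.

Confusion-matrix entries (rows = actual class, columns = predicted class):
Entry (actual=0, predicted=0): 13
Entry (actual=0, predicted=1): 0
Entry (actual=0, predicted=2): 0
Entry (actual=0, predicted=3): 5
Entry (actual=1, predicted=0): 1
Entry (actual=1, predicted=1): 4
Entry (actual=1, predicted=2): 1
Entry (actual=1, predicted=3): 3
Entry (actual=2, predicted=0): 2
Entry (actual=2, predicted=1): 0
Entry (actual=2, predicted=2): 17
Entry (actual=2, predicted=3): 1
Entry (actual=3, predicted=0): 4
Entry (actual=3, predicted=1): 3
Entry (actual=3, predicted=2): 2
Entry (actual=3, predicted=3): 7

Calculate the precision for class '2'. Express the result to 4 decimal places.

0.8500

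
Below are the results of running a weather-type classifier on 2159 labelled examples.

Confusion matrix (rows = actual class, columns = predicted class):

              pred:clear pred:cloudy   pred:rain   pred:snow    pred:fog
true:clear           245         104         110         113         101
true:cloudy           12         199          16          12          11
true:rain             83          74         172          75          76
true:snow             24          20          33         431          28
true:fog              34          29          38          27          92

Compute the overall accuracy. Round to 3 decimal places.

0.528

Accuracy = trace / total = (245+199+172+431+92=1139) / 2159 = 1139/2159 = 0.528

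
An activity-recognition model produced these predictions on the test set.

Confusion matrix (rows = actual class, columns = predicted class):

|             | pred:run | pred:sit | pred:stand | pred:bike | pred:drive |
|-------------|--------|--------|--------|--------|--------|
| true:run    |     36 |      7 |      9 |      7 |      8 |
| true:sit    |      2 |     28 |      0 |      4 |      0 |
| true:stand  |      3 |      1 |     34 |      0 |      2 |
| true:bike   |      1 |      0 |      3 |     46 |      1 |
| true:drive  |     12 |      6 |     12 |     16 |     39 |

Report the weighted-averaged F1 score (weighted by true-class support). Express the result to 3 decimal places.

Per-class F1 score (2·TP/(2·TP+FP+FN)):
  run: TP=36, FP=2+3+1+12=18, FN=7+9+7+8=31 → 72/121 = 0.5950
  sit: TP=28, FP=7+1+0+6=14, FN=2+0+4+0=6 → 56/76 = 0.7368
  stand: TP=34, FP=9+0+3+12=24, FN=3+1+0+2=6 → 68/98 = 0.6939
  bike: TP=46, FP=7+4+0+16=27, FN=1+0+3+1=5 → 92/124 = 0.7419
  drive: TP=39, FP=8+0+2+1=11, FN=12+6+12+16=46 → 78/135 = 0.5778
Weighted-F1 score = Σ (supportᵢ/N)·F1 scoreᵢ with N=277: (67/277)·0.5950 + (34/277)·0.7368 + (40/277)·0.6939 + (51/277)·0.7419 + (85/277)·0.5778 = 0.648

0.648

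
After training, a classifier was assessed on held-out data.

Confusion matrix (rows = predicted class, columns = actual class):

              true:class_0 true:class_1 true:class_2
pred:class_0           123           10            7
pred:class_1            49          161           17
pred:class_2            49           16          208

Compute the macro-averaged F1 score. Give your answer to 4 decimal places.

Per-class F1 score (2·TP/(2·TP+FP+FN)):
  class_0: TP=123, FP=10+7=17, FN=49+49=98 → 246/361 = 0.68144
  class_1: TP=161, FP=49+17=66, FN=10+16=26 → 322/414 = 0.77778
  class_2: TP=208, FP=49+16=65, FN=7+17=24 → 416/505 = 0.82376
Macro-F1 score = mean = (0.68144 + 0.77778 + 0.82376) / 3 = 0.7610

0.7610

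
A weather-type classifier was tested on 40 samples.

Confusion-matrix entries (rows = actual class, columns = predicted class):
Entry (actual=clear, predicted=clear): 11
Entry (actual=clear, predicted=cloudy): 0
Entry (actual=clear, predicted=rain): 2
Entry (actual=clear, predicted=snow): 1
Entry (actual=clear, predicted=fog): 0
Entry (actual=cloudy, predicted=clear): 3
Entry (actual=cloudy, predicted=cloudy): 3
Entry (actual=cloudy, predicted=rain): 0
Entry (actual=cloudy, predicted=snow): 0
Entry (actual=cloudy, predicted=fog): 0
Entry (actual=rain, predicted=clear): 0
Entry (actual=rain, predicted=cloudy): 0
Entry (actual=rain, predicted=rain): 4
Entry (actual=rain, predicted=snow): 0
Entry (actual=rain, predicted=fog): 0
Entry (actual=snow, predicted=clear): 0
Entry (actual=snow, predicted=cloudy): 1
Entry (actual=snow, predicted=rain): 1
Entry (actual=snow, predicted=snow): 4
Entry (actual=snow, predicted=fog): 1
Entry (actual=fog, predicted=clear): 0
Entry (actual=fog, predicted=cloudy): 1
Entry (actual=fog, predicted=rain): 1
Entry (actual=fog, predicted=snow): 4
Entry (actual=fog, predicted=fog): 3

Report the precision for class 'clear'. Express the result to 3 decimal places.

Treat 'clear' as positive and all other classes as negative.
precision = TP/(TP+FP).
clear: TP=11, FP=3+0+0+0=3 → 11/14 = 0.7857

0.786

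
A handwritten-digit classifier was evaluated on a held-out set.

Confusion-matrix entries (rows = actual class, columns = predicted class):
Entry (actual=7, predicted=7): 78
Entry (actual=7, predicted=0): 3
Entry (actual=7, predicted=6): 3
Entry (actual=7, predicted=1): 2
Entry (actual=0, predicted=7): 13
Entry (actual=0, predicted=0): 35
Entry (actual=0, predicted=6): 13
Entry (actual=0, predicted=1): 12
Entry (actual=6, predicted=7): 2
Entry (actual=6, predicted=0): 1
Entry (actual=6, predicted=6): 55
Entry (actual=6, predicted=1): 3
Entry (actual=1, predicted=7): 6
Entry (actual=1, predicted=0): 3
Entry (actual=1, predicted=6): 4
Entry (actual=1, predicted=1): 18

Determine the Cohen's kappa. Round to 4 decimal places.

0.6435

Observed agreement pₒ = trace/N = 186/251 = 0.74104
Expected agreement pₑ = Σ (rowᵢ·colᵢ)/N² = (86·99 + 73·42 + 61·75 + 31·35)/251² = 0.27365
κ = (pₒ − pₑ)/(1 − pₑ) = (0.74104 − 0.27365)/(1 − 0.27365) = 0.6435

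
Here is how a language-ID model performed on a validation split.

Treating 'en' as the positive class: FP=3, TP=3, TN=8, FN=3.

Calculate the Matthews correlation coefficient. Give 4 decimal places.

MCC = (TP·TN − FP·FN) / √((TP+FP)(TP+FN)(TN+FP)(TN+FN))
Numerator = 3·8 − 3·3 = 15
Denominator = √(6·6·11·11) = √4356 = 66.0000
MCC = 15 / 66.0000 = 0.2273

0.2273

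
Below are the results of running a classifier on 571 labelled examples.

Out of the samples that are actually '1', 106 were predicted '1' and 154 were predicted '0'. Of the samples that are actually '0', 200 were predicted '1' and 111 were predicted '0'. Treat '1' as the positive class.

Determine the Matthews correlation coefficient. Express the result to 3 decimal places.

-0.235

MCC = (TP·TN − FP·FN) / √((TP+FP)(TP+FN)(TN+FP)(TN+FN))
Numerator = 106·111 − 200·154 = -19034
Denominator = √(306·260·311·265) = √6556937400 = 80974.9183
MCC = -19034 / 80974.9183 = -0.235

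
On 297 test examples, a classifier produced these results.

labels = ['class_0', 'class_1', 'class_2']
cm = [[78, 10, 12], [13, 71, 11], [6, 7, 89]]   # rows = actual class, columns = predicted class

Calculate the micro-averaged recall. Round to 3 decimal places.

0.801

Micro-averaging pools counts across classes: ΣTP=238, ΣFP=59, ΣFN=59.
Micro-recall = TP/(TP+FN) on pooled counts = 0.801 (equals overall accuracy in single-label multiclass).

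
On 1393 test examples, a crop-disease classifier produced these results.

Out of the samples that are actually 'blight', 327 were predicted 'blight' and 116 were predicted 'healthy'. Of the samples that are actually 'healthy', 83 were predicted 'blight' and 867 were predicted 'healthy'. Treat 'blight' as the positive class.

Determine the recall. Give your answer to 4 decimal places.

Recall = TP/(TP+FN) = 327/(327+116) = 327/443 = 0.7381

0.7381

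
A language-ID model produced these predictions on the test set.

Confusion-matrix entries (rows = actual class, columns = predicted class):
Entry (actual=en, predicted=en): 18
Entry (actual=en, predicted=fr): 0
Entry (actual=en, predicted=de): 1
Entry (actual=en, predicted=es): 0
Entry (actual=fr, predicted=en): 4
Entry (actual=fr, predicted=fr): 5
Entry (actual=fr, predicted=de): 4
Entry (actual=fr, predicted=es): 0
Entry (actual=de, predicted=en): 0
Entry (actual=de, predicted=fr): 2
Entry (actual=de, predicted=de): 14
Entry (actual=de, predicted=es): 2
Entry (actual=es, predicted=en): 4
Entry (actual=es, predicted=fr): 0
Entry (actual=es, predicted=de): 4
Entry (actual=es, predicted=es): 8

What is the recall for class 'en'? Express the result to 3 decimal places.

0.947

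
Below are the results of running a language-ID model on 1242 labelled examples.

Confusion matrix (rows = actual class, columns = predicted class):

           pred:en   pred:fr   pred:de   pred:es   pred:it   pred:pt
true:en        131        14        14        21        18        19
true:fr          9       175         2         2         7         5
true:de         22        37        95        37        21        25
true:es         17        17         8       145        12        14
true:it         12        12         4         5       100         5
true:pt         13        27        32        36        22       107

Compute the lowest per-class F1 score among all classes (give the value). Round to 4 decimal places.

Per-class F1 score (2·TP/(2·TP+FP+FN)):
  en: TP=131, FP=9+22+17+12+13=73, FN=14+14+21+18+19=86 → 262/421 = 0.62233
  fr: TP=175, FP=14+37+17+12+27=107, FN=9+2+2+7+5=25 → 350/482 = 0.72614
  de: TP=95, FP=14+2+8+4+32=60, FN=22+37+37+21+25=142 → 190/392 = 0.48469
  es: TP=145, FP=21+2+37+5+36=101, FN=17+17+8+12+14=68 → 290/459 = 0.63181
  it: TP=100, FP=18+7+21+12+22=80, FN=12+12+4+5+5=38 → 200/318 = 0.62893
  pt: TP=107, FP=19+5+25+14+5=68, FN=13+27+32+36+22=130 → 214/412 = 0.51942
Lowest is class 'de' with F1 score = 0.4847.

0.4847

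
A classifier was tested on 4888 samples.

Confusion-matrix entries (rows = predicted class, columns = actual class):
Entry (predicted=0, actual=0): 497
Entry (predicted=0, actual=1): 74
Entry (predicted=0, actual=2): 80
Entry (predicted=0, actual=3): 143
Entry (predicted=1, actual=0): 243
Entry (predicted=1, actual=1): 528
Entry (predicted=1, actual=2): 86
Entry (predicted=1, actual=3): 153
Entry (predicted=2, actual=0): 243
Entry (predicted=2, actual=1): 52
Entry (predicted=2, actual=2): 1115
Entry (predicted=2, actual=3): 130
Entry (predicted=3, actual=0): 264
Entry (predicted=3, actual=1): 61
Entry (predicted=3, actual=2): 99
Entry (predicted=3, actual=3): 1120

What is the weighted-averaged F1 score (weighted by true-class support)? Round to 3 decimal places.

0.659

Per-class F1 score (2·TP/(2·TP+FP+FN)):
  0: TP=497, FP=74+80+143=297, FN=243+243+264=750 → 994/2041 = 0.4870
  1: TP=528, FP=243+86+153=482, FN=74+52+61=187 → 1056/1725 = 0.6122
  2: TP=1115, FP=243+52+130=425, FN=80+86+99=265 → 2230/2920 = 0.7637
  3: TP=1120, FP=264+61+99=424, FN=143+153+130=426 → 2240/3090 = 0.7249
Weighted-F1 score = Σ (supportᵢ/N)·F1 scoreᵢ with N=4888: (1247/4888)·0.4870 + (715/4888)·0.6122 + (1380/4888)·0.7637 + (1546/4888)·0.7249 = 0.659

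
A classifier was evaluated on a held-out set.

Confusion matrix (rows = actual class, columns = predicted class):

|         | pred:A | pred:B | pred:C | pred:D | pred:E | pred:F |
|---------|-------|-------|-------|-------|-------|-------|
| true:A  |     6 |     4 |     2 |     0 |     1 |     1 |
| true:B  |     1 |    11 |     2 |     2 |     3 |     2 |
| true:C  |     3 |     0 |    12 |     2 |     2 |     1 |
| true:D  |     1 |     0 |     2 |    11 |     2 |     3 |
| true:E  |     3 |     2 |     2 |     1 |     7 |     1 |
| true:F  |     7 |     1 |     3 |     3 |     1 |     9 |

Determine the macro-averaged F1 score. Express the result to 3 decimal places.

Per-class F1 score (2·TP/(2·TP+FP+FN)):
  A: TP=6, FP=1+3+1+3+7=15, FN=4+2+0+1+1=8 → 12/35 = 0.3429
  B: TP=11, FP=4+0+0+2+1=7, FN=1+2+2+3+2=10 → 22/39 = 0.5641
  C: TP=12, FP=2+2+2+2+3=11, FN=3+0+2+2+1=8 → 24/43 = 0.5581
  D: TP=11, FP=0+2+2+1+3=8, FN=1+0+2+2+3=8 → 22/38 = 0.5789
  E: TP=7, FP=1+3+2+2+1=9, FN=3+2+2+1+1=9 → 14/32 = 0.4375
  F: TP=9, FP=1+2+1+3+1=8, FN=7+1+3+3+1=15 → 18/41 = 0.4390
Macro-F1 score = mean = (0.3429 + 0.5641 + 0.5581 + 0.5789 + 0.4375 + 0.4390) / 6 = 0.487

0.487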